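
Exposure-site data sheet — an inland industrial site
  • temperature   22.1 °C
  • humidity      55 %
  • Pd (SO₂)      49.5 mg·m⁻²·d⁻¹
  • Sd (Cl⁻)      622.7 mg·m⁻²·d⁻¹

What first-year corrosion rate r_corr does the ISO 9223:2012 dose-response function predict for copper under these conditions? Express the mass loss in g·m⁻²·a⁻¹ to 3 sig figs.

r_corr = 12.4 g·m⁻²·a⁻¹

copper: f(T) = -0.080·(T−10) [T>10 °C] = -0.9680
  sulphur-dioxide contribution → 0.1425 μm/a
  chloride contribution → 1.246 μm/a
  ⇒ r_corr(copper) = 1.388 μm/a
Convert to mass loss: 1.388 μm/a × 8.96 g/cm³ = 12.44 g·m⁻²·a⁻¹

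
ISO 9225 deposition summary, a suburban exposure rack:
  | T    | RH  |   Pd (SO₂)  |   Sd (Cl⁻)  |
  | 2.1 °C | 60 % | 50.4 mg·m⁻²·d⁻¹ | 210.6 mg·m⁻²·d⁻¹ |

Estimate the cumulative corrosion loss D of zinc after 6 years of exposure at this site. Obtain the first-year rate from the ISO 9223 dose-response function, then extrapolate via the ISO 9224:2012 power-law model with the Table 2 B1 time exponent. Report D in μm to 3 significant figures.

zinc: f(T) = +0.038·(T−10) [T≤10 °C] = -0.3002
  SO₂ term: 0.0129·50.4^0.44·exp(0.046·60-0.3002) = 0.8471
  Sd branch = 0.0175·Sd^0.57·e^(0.008·RH+0.085·T) = 0.7135 μm/a
  sum: 0.8471 + 0.7135 → r_corr = 1.561 μm/a
Long-term exponent b (ISO 9224 Table 2, B1) = 0.813
  D(6) = 1.561 × 6^0.813 = 1.561 × 4.292 = 6.698 μm

D(6) = 6.70 μm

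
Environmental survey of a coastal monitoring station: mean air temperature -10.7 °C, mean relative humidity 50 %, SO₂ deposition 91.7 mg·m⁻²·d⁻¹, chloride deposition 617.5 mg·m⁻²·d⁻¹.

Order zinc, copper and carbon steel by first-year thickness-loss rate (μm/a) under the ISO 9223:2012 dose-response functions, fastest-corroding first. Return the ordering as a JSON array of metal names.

zinc: temperature factor f = +0.038·(-20.7) = -0.7866
  sulphur-dioxide contribution → 0.4279 μm/a
  chloride contribution → 0.4097 μm/a
  ⇒ r_corr(zinc) = 0.8375 μm/a
copper: temperature factor f = +0.126·(-20.7) = -2.6082
  sulphur-dioxide contribution → 0.02415 μm/a
  chloride contribution → 0.2081 μm/a
  ⇒ r_corr(copper) = 0.2322 μm/a
carbon steel: T≤10 °C ⇒ hinge +0.150·(-10.7−10) = -3.1050
  sulphur-dioxide contribution → 2.261 μm/a
  chloride contribution → 18.6 μm/a
  ⇒ r_corr(carbon steel) = 20.86 μm/a
Ordering by μm/a: carbon steel (20.9) > zinc (0.838) > copper (0.232)

["carbon steel", "zinc", "copper"]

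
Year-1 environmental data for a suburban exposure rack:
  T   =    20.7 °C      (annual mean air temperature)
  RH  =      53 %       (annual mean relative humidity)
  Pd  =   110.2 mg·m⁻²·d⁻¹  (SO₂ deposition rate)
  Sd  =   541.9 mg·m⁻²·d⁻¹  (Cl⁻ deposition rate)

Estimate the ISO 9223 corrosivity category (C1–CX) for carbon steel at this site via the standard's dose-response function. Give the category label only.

carbon steel: temperature factor f = -0.054·(10.7) = -0.5778
  SO₂ term: 1.77·110.2^0.52·exp(0.02·53-0.5778) = 33.06
  Cl⁻ term: 0.102·541.9^0.62·exp(0.033·53+0.04·20.7) = 66.5
  r_corr = 33.06 + 66.5 = 99.56 μm/a
99.6 μm/a falls in (80, 200] for carbon steel → category C5

C5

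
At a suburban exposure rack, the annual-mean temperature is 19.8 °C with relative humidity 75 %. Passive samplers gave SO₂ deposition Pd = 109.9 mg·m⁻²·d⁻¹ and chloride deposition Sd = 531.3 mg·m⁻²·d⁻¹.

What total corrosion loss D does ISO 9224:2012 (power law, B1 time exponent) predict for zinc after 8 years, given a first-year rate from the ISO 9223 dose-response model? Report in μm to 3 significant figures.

zinc: T>10 °C ⇒ hinge -0.071·(19.8−10) = -0.6958
  sulphur-dioxide contribution → 1.602 μm/a
  chloride contribution → 6.137 μm/a
  total first-year rate 7.74 μm/a
ISO 9224: D(t) = r_corr · t^b with b = 0.813 (zinc, B1)
  D(8) = 7.74 × 8^0.813 = 7.74 × 5.423 = 41.97 μm

D(8) = 42.0 μm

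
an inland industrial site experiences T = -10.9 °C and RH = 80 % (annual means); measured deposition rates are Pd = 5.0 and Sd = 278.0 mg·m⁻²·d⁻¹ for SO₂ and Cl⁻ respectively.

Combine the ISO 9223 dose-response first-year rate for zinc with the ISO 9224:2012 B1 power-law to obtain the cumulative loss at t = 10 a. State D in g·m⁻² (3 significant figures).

D(10) = 36.9 g·m⁻²

zinc: T≤10 °C ⇒ hinge +0.038·(-10.9−10) = -0.7942
  Pd branch = 0.0129·Pd^0.44·e^(0.046·RH+f) = 0.4693 μm/a
  Cl⁻ term: 0.0175·278.0^0.57·exp(0.008·80+0.085·-10.9) = 0.3249
  sum: 0.4693 + 0.3249 → r_corr = 0.7941 μm/a
Power-law: D(10) = r_corr · 10^0.813
  D(10) = 0.7941 × 10^0.813 = 0.7941 × 6.501 = 5.163 μm
  Mass loss = 5.163 μm × 7.14 g/cm³ = 36.86 g·m⁻²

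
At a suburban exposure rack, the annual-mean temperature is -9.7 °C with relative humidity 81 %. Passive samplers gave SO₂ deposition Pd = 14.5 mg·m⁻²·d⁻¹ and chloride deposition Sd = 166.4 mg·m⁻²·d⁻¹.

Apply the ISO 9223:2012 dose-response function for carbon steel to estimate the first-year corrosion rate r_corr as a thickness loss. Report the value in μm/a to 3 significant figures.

r_corr = 25.8 μm/a

carbon steel: temperature factor f = +0.150·(-19.7) = -2.9550
  SO₂ term: 1.77·14.5^0.52·exp(0.02·81-2.9550) = 1.871
  Sd branch = 0.102·Sd^0.62·e^(0.033·RH+0.04·T) = 23.88 μm/a
  sum: 1.871 + 23.88 → r_corr = 25.75 μm/a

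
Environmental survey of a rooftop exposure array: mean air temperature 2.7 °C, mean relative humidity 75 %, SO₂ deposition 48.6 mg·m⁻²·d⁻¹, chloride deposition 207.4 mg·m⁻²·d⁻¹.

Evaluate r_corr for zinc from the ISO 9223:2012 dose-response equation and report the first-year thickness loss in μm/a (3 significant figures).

zinc: f(T) = +0.038·(T−10) [T≤10 °C] = -0.2774
  Pd branch = 0.0129·Pd^0.44·e^(0.046·RH+f) = 1.7 μm/a
  Sd branch = 0.0175·Sd^0.57·e^(0.008·RH+0.085·T) = 0.8392 μm/a
  r_corr = 1.7 + 0.8392 = 2.54 μm/a

r_corr = 2.54 μm/a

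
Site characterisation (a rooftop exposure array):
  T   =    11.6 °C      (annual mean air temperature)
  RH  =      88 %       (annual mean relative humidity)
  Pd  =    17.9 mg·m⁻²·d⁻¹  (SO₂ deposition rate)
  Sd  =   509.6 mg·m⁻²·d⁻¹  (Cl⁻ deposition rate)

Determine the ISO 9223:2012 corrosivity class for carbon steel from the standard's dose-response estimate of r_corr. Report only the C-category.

C5

carbon steel: f(T) = -0.054·(T−10) [T>10 °C] = -0.0864
  SO₂ term: 1.77·17.9^0.52·exp(0.02·88-0.0864) = 42.3
  Sd branch = 0.102·Sd^0.62·e^(0.033·RH+0.04·T) = 141.2 μm/a
  sum: 42.3 + 141.2 → r_corr = 183.5 μm/a
ISO 9223 Table 2 (carbon steel): 80 < 183 ≤ 200 μm/a ⇒ C5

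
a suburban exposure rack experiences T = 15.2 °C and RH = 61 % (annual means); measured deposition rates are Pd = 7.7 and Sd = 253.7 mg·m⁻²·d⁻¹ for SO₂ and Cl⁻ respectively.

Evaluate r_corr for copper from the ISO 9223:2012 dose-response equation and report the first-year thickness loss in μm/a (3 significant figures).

r_corr = 1.08 μm/a

copper: f(T) = -0.080·(T−10) [T>10 °C] = -0.4160
  sulphur-dioxide contribution → 0.2173 μm/a
  chloride contribution → 0.8651 μm/a
  ⇒ r_corr(copper) = 1.082 μm/a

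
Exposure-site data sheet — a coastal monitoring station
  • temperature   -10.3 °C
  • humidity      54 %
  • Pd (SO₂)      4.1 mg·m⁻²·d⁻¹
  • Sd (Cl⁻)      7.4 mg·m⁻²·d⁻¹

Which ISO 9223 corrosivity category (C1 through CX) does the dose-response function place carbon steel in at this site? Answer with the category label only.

C2

carbon steel: f(T) = +0.150·(T−10) [T≤10 °C] = -3.0450
  Pd branch = 1.77·Pd^0.52·e^(0.02·RH+f) = 0.5167 μm/a
  Cl⁻ term: 0.102·7.4^0.62·exp(0.033·54+0.04·-10.3) = 1.388
  sum: 0.5167 + 1.388 → r_corr = 1.905 μm/a
ISO 9223 Table 2 (carbon steel): 1.3 < 1.91 ≤ 25 μm/a ⇒ C2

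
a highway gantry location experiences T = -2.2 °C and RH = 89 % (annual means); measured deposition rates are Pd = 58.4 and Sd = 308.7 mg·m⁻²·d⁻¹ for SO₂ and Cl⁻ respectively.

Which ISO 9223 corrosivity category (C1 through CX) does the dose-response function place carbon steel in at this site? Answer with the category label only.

C4

carbon steel: temperature factor f = +0.150·(-12.2) = -1.8300
  SO₂ term: 1.77·58.4^0.52·exp(0.02·89-1.8300) = 13.96
  Sd branch = 0.102·Sd^0.62·e^(0.033·RH+0.04·T) = 61.58 μm/a
  sum: 13.96 + 61.58 → r_corr = 75.53 μm/a
Category bounds: 50…80 μm/a bracket r_corr ⇒ C4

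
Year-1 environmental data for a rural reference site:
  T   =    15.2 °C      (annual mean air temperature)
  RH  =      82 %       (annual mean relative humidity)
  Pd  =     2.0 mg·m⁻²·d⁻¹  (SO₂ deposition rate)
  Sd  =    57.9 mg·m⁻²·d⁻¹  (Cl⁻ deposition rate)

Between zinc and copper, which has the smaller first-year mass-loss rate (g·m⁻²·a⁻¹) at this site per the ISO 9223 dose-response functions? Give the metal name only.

zinc

zinc: temperature factor f = -0.071·(5.2) = -0.3692
  sulphur-dioxide contribution → 0.5258 μm/a
  chloride contribution → 1.241 μm/a
  ⇒ r_corr(zinc) = 1.767 μm/a
  mass loss = 1.767 μm/a × 7.14 g/cm³ = 12.62 g·m⁻²·a⁻¹
copper: T>10 °C ⇒ hinge -0.080·(15.2−10) = -0.4160
  sulphur-dioxide contribution → 0.5284 μm/a
  chloride contribution → 1.236 μm/a
  ⇒ r_corr(copper) = 1.765 μm/a
  mass loss = 1.765 μm/a × 8.96 g/cm³ = 15.81 g·m⁻²·a⁻¹
Ordering by g·m⁻²·a⁻¹: copper (15.8) > zinc (12.6)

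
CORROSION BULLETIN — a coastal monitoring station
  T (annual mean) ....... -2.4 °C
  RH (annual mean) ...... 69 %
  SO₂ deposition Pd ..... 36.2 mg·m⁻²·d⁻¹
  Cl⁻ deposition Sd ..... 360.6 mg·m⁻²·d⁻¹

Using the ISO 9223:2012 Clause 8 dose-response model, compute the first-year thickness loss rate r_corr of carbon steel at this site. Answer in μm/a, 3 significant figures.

carbon steel: f(T) = +0.150·(T−10) [T≤10 °C] = -1.8600
  Pd branch = 1.77·Pd^0.52·e^(0.02·RH+f) = 7.08 μm/a
  Sd branch = 0.102·Sd^0.62·e^(0.033·RH+0.04·T) = 34.77 μm/a
  r_corr = 7.08 + 34.77 = 41.85 μm/a

r_corr = 41.8 μm/a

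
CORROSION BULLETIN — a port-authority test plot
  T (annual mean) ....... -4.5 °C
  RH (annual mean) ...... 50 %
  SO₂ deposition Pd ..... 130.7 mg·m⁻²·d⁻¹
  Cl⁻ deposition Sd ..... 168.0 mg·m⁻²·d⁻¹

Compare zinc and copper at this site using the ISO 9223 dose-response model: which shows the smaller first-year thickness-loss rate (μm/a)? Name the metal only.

zinc: f(T) = +0.038·(T−10) [T≤10 °C] = -0.5510
  SO₂ term: 0.0129·130.7^0.44·exp(0.046·50-0.5510) = 0.6329
  Sd branch = 0.0175·Sd^0.57·e^(0.008·RH+0.085·T) = 0.3304 μm/a
  r_corr = 0.6329 + 0.3304 = 0.9633 μm/a
copper: f(T) = +0.126·(T−10) [T≤10 °C] = -1.8270
  Pd branch = 0.0053·Pd^0.26·e^(0.059·RH+f) = 0.05784 μm/a
  Sd branch = 0.01025·Sd^0.27·e^(0.036·RH+0.049·T) = 0.1984 μm/a
  sum: 0.05784 + 0.1984 → r_corr = 0.2562 μm/a
Ordering by μm/a: zinc (0.963) > copper (0.256)

copper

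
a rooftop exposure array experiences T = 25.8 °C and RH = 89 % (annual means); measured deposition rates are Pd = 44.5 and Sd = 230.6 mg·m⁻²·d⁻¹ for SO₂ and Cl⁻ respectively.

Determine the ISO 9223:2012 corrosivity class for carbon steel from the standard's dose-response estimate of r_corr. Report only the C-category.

C5

carbon steel: temperature factor f = -0.054·(15.8) = -0.8532
  sulphur-dioxide contribution → 32.18 μm/a
  chloride contribution → 157.5 μm/a
  total first-year rate 189.7 μm/a
190 μm/a falls in (80, 200] for carbon steel → category C5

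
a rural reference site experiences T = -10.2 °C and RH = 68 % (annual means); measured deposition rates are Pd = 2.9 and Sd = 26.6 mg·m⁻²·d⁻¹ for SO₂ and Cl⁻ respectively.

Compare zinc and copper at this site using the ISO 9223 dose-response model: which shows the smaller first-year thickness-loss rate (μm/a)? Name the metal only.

zinc: temperature factor f = +0.038·(-20.2) = -0.7676
  sulphur-dioxide contribution → 0.2184 μm/a
  chloride contribution → 0.08221 μm/a
  ⇒ r_corr(zinc) = 0.3006 μm/a
copper: f(T) = +0.126·(T−10) [T≤10 °C] = -2.5452
  sulphur-dioxide contribution → 0.03031 μm/a
  chloride contribution → 0.1744 μm/a
  ⇒ r_corr(copper) = 0.2047 μm/a
Ordering by μm/a: zinc (0.301) > copper (0.205)

copper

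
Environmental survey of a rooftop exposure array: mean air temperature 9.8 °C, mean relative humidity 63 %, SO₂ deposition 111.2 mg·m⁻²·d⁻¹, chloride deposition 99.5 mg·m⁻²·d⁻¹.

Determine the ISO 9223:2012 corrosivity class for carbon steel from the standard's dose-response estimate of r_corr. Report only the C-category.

carbon steel: f(T) = +0.150·(T−10) [T≤10 °C] = -0.0300
  SO₂ term: 1.77·111.2^0.52·exp(0.02·63-0.0300) = 70.17
  Cl⁻ term: 0.102·99.5^0.62·exp(0.033·63+0.04·9.8) = 20.91
  r_corr = 70.17 + 20.91 = 91.08 μm/a
91.1 μm/a falls in (80, 200] for carbon steel → category C5

C5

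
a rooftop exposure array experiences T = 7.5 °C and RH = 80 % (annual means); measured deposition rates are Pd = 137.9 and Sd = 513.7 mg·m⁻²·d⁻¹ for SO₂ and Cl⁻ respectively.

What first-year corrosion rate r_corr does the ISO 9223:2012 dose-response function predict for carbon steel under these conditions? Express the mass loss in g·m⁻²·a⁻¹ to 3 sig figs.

carbon steel: temperature factor f = +0.150·(-2.5) = -0.3750
  sulphur-dioxide contribution → 78.08 μm/a
  chloride contribution → 92.48 μm/a
  ⇒ r_corr(carbon steel) = 170.6 μm/a
Convert to mass loss: 170.6 μm/a × 7.85 g/cm³ = 1339 g·m⁻²·a⁻¹

r_corr = 1.34e+03 g·m⁻²·a⁻¹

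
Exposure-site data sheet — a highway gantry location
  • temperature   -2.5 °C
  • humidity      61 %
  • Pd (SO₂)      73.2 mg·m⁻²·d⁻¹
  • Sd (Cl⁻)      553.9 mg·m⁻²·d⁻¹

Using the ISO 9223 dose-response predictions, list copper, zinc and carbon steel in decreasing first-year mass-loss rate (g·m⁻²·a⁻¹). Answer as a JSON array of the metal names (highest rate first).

["carbon steel", "zinc", "copper"]

copper: T≤10 °C ⇒ hinge +0.126·(-2.5−10) = -1.5750
  sulphur-dioxide contribution → 0.1225 μm/a
  chloride contribution → 0.4487 μm/a
  total first-year rate 0.5712 μm/a
  mass loss = 0.5712 μm/a × 8.96 g/cm³ = 5.118 g·m⁻²·a⁻¹
zinc: f(T) = +0.038·(T−10) [T≤10 °C] = -0.4750
  sulphur-dioxide contribution → 0.8776 μm/a
  chloride contribution → 0.8442 μm/a
  total first-year rate 1.722 μm/a
  mass loss = 1.722 μm/a × 7.14 g/cm³ = 12.29 g·m⁻²·a⁻¹
carbon steel: f(T) = +0.150·(T−10) [T≤10 °C] = -1.8750
  sulphur-dioxide contribution → 8.571 μm/a
  chloride contribution → 34.7 μm/a
  total first-year rate 43.27 μm/a
  mass loss = 43.27 μm/a × 7.85 g/cm³ = 339.7 g·m⁻²·a⁻¹
Ordering by g·m⁻²·a⁻¹: carbon steel (340) > zinc (12.3) > copper (5.12)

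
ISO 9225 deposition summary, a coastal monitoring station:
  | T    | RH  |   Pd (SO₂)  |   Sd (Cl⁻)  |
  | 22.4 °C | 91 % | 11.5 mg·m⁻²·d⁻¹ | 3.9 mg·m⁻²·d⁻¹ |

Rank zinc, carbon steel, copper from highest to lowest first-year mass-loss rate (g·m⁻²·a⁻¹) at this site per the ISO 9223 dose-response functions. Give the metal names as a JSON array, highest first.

zinc: temperature factor f = -0.071·(12.4) = -0.8804
  SO₂ term: 0.0129·11.5^0.44·exp(0.046·91-0.8804) = 1.03
  Cl⁻ term: 0.0175·3.9^0.57·exp(0.008·91+0.085·22.4) = 0.5285
  r_corr = 1.03 + 0.5285 = 1.559 μm/a
  mass loss = 1.559 μm/a × 7.14 g/cm³ = 11.13 g·m⁻²·a⁻¹
carbon steel: T>10 °C ⇒ hinge -0.054·(22.4−10) = -0.6696
  Pd branch = 1.77·Pd^0.52·e^(0.02·RH+f) = 19.91 μm/a
  Cl⁻ term: 0.102·3.9^0.62·exp(0.033·91+0.04·22.4) = 11.71
  sum: 19.91 + 11.71 → r_corr = 31.62 μm/a
  mass loss = 31.62 μm/a × 7.85 g/cm³ = 248.2 g·m⁻²·a⁻¹
copper: T>10 °C ⇒ hinge -0.080·(22.4−10) = -0.9920
  SO₂ term: 0.0053·11.5^0.26·exp(0.059·91-0.9920) = 0.7961
  Cl⁻ term: 0.01025·3.9^0.27·exp(0.036·91+0.049·22.4) = 1.174
  r_corr = 0.7961 + 1.174 = 1.97 μm/a
  mass loss = 1.97 μm/a × 8.96 g/cm³ = 17.65 g·m⁻²·a⁻¹
Ordering by g·m⁻²·a⁻¹: carbon steel (248) > copper (17.7) > zinc (11.1)

["carbon steel", "copper", "zinc"]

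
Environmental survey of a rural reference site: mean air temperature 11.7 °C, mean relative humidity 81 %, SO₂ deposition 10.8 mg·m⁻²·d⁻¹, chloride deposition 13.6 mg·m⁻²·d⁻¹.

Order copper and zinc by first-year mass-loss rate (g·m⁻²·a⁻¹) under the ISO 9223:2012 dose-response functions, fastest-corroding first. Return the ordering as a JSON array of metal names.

copper: temperature factor f = -0.080·(1.7) = -0.1360
  SO₂ term: 0.0053·10.8^0.26·exp(0.059·81-0.1360) = 1.022
  Sd branch = 0.01025·Sd^0.27·e^(0.036·RH+0.049·T) = 0.6795 μm/a
  sum: 1.022 + 0.6795 → r_corr = 1.701 μm/a
  mass loss = 1.701 μm/a × 8.96 g/cm³ = 15.24 g·m⁻²·a⁻¹
zinc: f(T) = -0.071·(T−10) [T>10 °C] = -0.1207
  Pd branch = 0.0129·Pd^0.44·e^(0.046·RH+f) = 1.352 μm/a
  Cl⁻ term: 0.0175·13.6^0.57·exp(0.008·81+0.085·11.7) = 0.4004
  r_corr = 1.352 + 0.4004 = 1.753 μm/a
  mass loss = 1.753 μm/a × 7.14 g/cm³ = 12.51 g·m⁻²·a⁻¹
Ordering by g·m⁻²·a⁻¹: copper (15.2) > zinc (12.5)

["copper", "zinc"]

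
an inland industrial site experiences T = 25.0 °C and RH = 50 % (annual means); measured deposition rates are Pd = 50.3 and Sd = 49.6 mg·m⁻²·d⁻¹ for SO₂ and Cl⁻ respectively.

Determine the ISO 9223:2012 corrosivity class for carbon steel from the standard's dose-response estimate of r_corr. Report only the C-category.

carbon steel: f(T) = -0.054·(T−10) [T>10 °C] = -0.8100
  SO₂ term: 1.77·50.3^0.52·exp(0.02·50-0.8100) = 16.42
  Cl⁻ term: 0.102·49.6^0.62·exp(0.033·50+0.04·25.0) = 16.24
  sum: 16.42 + 16.24 → r_corr = 32.66 μm/a
32.7 μm/a falls in (25, 50] for carbon steel → category C3

C3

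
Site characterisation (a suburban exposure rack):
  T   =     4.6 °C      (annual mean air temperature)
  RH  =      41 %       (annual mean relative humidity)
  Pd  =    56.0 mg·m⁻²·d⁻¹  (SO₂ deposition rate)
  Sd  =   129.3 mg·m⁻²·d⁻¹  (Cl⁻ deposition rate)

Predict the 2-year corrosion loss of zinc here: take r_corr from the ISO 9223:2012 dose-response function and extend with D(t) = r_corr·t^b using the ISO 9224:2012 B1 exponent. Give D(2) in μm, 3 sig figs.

D(2) = 1.72 μm

zinc: temperature factor f = +0.038·(-5.4) = -0.2052
  SO₂ term: 0.0129·56.0^0.44·exp(0.046·41-0.2052) = 0.4072
  Sd branch = 0.0175·Sd^0.57·e^(0.008·RH+0.085·T) = 0.574 μm/a
  sum: 0.4072 + 0.574 → r_corr = 0.9811 μm/a
ISO 9224: D(t) = r_corr · t^b with b = 0.813 (zinc, B1)
  D(2) = 0.9811 × 2^0.813 = 0.9811 × 1.757 = 1.724 μm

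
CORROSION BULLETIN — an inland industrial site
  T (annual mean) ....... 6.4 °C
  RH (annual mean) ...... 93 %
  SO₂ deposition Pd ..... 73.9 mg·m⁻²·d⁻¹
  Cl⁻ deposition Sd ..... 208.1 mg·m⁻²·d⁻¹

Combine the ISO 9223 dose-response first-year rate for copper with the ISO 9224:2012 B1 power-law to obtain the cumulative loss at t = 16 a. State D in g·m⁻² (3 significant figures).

copper: T≤10 °C ⇒ hinge +0.126·(6.4−10) = -0.4536
  sulphur-dioxide contribution → 2.489 μm/a
  chloride contribution → 1.686 μm/a
  total first-year rate 4.175 μm/a
Power-law: D(16) = r_corr · 16^0.667
  D(16) = 4.175 × 16^0.667 = 4.175 × 6.355 = 26.54 μm
  Mass loss = 26.54 μm × 8.96 g/cm³ = 237.8 g·m⁻²

D(16) = 238 g·m⁻²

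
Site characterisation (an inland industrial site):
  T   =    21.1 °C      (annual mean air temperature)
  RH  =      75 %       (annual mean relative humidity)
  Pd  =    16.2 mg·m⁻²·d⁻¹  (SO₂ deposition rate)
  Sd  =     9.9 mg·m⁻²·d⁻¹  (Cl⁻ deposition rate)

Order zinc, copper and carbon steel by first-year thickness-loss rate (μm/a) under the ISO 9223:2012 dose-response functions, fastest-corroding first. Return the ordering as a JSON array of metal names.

zinc: f(T) = -0.071·(T−10) [T>10 °C] = -0.7881
  sulphur-dioxide contribution → 0.6293 μm/a
  chloride contribution → 0.708 μm/a
  ⇒ r_corr(zinc) = 1.337 μm/a
copper: f(T) = -0.080·(T−10) [T>10 °C] = -0.8880
  sulphur-dioxide contribution → 0.3757 μm/a
  chloride contribution → 0.7964 μm/a
  ⇒ r_corr(copper) = 1.172 μm/a
carbon steel: f(T) = -0.054·(T−10) [T>10 °C] = -0.5994
  sulphur-dioxide contribution → 18.54 μm/a
  chloride contribution → 11.68 μm/a
  ⇒ r_corr(carbon steel) = 30.21 μm/a
Ordering by μm/a: carbon steel (30.2) > zinc (1.34) > copper (1.17)

["carbon steel", "zinc", "copper"]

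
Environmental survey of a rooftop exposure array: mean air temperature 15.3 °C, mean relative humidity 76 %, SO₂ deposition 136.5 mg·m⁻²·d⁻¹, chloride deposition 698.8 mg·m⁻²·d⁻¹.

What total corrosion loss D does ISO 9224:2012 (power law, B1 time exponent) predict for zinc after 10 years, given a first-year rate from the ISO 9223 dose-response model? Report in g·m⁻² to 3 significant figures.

D(10) = 347 g·m⁻²

zinc: f(T) = -0.071·(T−10) [T>10 °C] = -0.3763
  SO₂ term: 0.0129·136.5^0.44·exp(0.046·76-0.3763) = 2.54
  Cl⁻ term: 0.0175·698.8^0.57·exp(0.008·76+0.085·15.3) = 4.934
  sum: 2.54 + 4.934 → r_corr = 7.474 μm/a
ISO 9224: D(t) = r_corr · t^b with b = 0.813 (zinc, B1)
  D(10) = 7.474 × 10^0.813 = 7.474 × 6.501 = 48.59 μm
  Mass loss = 48.59 μm × 7.14 g/cm³ = 346.9 g·m⁻²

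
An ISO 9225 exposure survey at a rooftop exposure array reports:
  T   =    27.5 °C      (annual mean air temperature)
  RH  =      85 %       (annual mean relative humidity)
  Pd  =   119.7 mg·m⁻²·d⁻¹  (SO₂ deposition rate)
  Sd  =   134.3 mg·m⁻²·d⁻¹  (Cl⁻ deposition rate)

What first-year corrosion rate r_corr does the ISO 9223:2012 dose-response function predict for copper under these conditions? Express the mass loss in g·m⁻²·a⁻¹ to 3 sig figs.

copper: f(T) = -0.080·(T−10) [T>10 °C] = -1.4000
  SO₂ term: 0.0053·119.7^0.26·exp(0.059·85-1.4000) = 0.6832
  Cl⁻ term: 0.01025·134.3^0.27·exp(0.036·85+0.049·27.5) = 3.158
  sum: 0.6832 + 3.158 → r_corr = 3.842 μm/a
Convert to mass loss: 3.842 μm/a × 8.96 g/cm³ = 34.42 g·m⁻²·a⁻¹

r_corr = 34.4 g·m⁻²·a⁻¹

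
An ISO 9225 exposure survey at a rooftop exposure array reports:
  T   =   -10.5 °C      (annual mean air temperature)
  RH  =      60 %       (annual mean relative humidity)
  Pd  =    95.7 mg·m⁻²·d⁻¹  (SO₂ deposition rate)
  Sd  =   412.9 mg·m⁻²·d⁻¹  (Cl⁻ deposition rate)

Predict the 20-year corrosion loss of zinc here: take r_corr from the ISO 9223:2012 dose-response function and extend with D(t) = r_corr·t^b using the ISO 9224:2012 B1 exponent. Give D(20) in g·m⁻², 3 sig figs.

D(20) = 86.0 g·m⁻²

zinc: temperature factor f = +0.038·(-20.5) = -0.7790
  Pd branch = 0.0129·Pd^0.44·e^(0.046·RH+f) = 0.6959 μm/a
  Cl⁻ term: 0.0175·412.9^0.57·exp(0.008·60+0.085·-10.5) = 0.3589
  sum: 0.6959 + 0.3589 → r_corr = 1.055 μm/a
Power-law: D(20) = r_corr · 20^0.813
  D(20) = 1.055 × 20^0.813 = 1.055 × 11.42 = 12.05 μm
  Mass loss = 12.05 μm × 7.14 g/cm³ = 86.02 g·m⁻²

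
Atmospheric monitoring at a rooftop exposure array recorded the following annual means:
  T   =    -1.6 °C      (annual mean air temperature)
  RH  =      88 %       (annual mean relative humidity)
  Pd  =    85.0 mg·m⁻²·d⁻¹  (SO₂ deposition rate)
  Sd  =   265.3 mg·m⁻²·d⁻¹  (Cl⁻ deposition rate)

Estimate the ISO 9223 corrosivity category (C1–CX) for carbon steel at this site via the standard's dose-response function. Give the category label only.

C4

carbon steel: T≤10 °C ⇒ hinge +0.150·(-1.6−10) = -1.7400
  Pd branch = 1.77·Pd^0.52·e^(0.02·RH+f) = 18.2 μm/a
  Sd branch = 0.102·Sd^0.62·e^(0.033·RH+0.04·T) = 55.55 μm/a
  r_corr = 18.2 + 55.55 = 73.75 μm/a
Category bounds: 50…80 μm/a bracket r_corr ⇒ C4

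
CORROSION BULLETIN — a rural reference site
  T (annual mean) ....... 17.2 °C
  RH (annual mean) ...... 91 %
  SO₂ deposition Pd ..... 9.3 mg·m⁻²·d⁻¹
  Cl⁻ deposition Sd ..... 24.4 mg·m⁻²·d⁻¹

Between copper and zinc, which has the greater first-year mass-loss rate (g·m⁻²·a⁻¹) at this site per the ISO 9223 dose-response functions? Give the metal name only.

copper: temperature factor f = -0.080·(7.2) = -0.5760
  sulphur-dioxide contribution → 1.142 μm/a
  chloride contribution → 1.493 μm/a
  total first-year rate 2.635 μm/a
  mass loss = 2.635 μm/a × 8.96 g/cm³ = 23.61 g·m⁻²·a⁻¹
zinc: f(T) = -0.071·(T−10) [T>10 °C] = -0.5112
  sulphur-dioxide contribution → 1.357 μm/a
  chloride contribution → 0.966 μm/a
  total first-year rate 2.323 μm/a
  mass loss = 2.323 μm/a × 7.14 g/cm³ = 16.59 g·m⁻²·a⁻¹
Ordering by g·m⁻²·a⁻¹: copper (23.6) > zinc (16.6)

copper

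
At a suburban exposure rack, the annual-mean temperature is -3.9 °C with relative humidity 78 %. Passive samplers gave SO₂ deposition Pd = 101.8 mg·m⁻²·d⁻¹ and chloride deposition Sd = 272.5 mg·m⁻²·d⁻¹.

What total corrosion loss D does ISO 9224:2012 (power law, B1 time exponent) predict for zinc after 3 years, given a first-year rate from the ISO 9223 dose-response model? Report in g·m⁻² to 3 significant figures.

zinc: f(T) = +0.038·(T−10) [T≤10 °C] = -0.5282
  Pd branch = 0.0129·Pd^0.44·e^(0.046·RH+f) = 2.103 μm/a
  Sd branch = 0.0175·Sd^0.57·e^(0.008·RH+0.085·T) = 0.5731 μm/a
  sum: 2.103 + 0.5731 → r_corr = 2.676 μm/a
Long-term exponent b (ISO 9224 Table 2, B1) = 0.813
  D(3) = 2.676 × 3^0.813 = 2.676 × 2.443 = 6.538 μm
  Mass loss = 6.538 μm × 7.14 g/cm³ = 46.68 g·m⁻²

D(3) = 46.7 g·m⁻²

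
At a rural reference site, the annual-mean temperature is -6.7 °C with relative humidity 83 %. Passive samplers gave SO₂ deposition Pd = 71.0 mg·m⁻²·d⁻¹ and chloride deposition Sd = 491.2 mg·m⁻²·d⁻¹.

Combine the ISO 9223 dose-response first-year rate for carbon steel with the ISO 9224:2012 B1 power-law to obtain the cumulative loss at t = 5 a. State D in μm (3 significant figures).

carbon steel: f(T) = +0.150·(T−10) [T≤10 °C] = -2.5050
  SO₂ term: 1.77·71.0^0.52·exp(0.02·83-2.5050) = 6.977
  Cl⁻ term: 0.102·491.2^0.62·exp(0.033·83+0.04·-6.7) = 56.28
  sum: 6.977 + 56.28 → r_corr = 63.25 μm/a
Long-term exponent b (ISO 9224 Table 2, B1) = 0.523
  D(5) = 63.25 × 5^0.523 = 63.25 × 2.32 = 146.8 μm

D(5) = 147 μm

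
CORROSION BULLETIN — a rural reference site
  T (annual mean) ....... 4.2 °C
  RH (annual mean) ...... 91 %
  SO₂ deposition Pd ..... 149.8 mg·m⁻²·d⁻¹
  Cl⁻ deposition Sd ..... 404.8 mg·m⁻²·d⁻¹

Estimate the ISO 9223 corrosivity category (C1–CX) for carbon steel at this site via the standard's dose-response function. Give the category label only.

carbon steel: T≤10 °C ⇒ hinge +0.150·(4.2−10) = -0.8700
  sulphur-dioxide contribution → 61.92 μm/a
  chloride contribution → 100.5 μm/a
  total first-year rate 162.4 μm/a
ISO 9223 Table 2 (carbon steel): 80 < 162 ≤ 200 μm/a ⇒ C5

C5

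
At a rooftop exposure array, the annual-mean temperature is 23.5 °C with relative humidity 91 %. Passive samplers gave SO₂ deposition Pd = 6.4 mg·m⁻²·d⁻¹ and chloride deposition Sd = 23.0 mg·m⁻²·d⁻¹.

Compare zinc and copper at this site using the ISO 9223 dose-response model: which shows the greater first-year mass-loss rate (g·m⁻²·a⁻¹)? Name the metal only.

copper

zinc: temperature factor f = -0.071·(13.5) = -0.9585
  Pd branch = 0.0129·Pd^0.44·e^(0.046·RH+f) = 0.7362 μm/a
  Cl⁻ term: 0.0175·23.0^0.57·exp(0.008·91+0.085·23.5) = 1.595
  sum: 0.7362 + 1.595 → r_corr = 2.332 μm/a
  mass loss = 2.332 μm/a × 7.14 g/cm³ = 16.65 g·m⁻²·a⁻¹
copper: T>10 °C ⇒ hinge -0.080·(23.5−10) = -1.0800
  SO₂ term: 0.0053·6.4^0.26·exp(0.059·91-1.0800) = 0.626
  Sd branch = 0.01025·Sd^0.27·e^(0.036·RH+0.049·T) = 2.001 μm/a
  r_corr = 0.626 + 2.001 = 2.627 μm/a
  mass loss = 2.627 μm/a × 8.96 g/cm³ = 23.54 g·m⁻²·a⁻¹
Ordering by g·m⁻²·a⁻¹: copper (23.5) > zinc (16.6)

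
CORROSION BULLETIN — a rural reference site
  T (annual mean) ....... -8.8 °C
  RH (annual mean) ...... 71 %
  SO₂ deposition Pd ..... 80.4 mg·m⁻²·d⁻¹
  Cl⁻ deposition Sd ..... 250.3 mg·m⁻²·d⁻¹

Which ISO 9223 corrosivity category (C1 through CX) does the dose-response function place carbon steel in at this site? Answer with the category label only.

C3

carbon steel: temperature factor f = +0.150·(-18.8) = -2.8200
  Pd branch = 1.77·Pd^0.52·e^(0.02·RH+f) = 4.273 μm/a
  Cl⁻ term: 0.102·250.3^0.62·exp(0.033·71+0.04·-8.8) = 22.93
  r_corr = 4.273 + 22.93 = 27.2 μm/a
27.2 μm/a falls in (25, 50] for carbon steel → category C3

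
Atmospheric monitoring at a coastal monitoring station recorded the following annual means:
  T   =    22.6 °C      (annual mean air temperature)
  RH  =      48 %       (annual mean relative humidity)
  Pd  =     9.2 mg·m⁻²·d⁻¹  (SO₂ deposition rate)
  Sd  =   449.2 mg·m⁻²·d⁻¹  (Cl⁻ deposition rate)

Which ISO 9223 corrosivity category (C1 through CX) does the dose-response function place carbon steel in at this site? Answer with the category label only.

C4

carbon steel: f(T) = -0.054·(T−10) [T>10 °C] = -0.6804
  sulphur-dioxide contribution → 7.423 μm/a
  chloride contribution → 54.15 μm/a
  total first-year rate 61.58 μm/a
61.6 μm/a falls in (50, 80] for carbon steel → category C4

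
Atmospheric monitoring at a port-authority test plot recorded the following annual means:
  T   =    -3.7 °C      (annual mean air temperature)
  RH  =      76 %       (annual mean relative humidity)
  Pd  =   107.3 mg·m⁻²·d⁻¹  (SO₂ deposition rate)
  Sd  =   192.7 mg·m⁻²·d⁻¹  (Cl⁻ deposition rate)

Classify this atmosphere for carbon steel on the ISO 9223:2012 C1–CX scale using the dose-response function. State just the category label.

C3

carbon steel: T≤10 °C ⇒ hinge +0.150·(-3.7−10) = -2.0550
  SO₂ term: 1.77·107.3^0.52·exp(0.02·76-2.0550) = 11.79
  Sd branch = 0.102·Sd^0.62·e^(0.033·RH+0.04·T) = 28.19 μm/a
  r_corr = 11.79 + 28.19 = 39.98 μm/a
40 μm/a falls in (25, 50] for carbon steel → category C3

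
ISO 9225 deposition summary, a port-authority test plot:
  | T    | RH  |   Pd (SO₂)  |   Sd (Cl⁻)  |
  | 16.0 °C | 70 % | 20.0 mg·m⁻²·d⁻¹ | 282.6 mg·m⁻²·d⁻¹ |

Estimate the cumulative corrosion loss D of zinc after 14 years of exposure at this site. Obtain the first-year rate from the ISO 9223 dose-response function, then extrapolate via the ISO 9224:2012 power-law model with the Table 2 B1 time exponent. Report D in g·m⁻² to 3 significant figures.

zinc: f(T) = -0.071·(T−10) [T>10 °C] = -0.4260
  Pd branch = 0.0129·Pd^0.44·e^(0.046·RH+f) = 0.7879 μm/a
  Sd branch = 0.0175·Sd^0.57·e^(0.008·RH+0.085·T) = 2.979 μm/a
  r_corr = 0.7879 + 2.979 = 3.767 μm/a
Long-term exponent b (ISO 9224 Table 2, B1) = 0.813
  D(14) = 3.767 × 14^0.813 = 3.767 × 8.547 = 32.19 μm
  Mass loss = 32.19 μm × 7.14 g/cm³ = 229.9 g·m⁻²

D(14) = 230 g·m⁻²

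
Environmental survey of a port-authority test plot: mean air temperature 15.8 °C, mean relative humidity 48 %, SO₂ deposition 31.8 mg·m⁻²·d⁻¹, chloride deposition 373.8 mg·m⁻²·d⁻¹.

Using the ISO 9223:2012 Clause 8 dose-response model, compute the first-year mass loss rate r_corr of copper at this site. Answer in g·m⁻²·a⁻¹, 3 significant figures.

copper: f(T) = -0.080·(T−10) [T>10 °C] = -0.4640
  SO₂ term: 0.0053·31.8^0.26·exp(0.059·48-0.4640) = 0.1391
  Cl⁻ term: 0.01025·373.8^0.27·exp(0.036·48+0.049·15.8) = 0.6195
  sum: 0.1391 + 0.6195 → r_corr = 0.7586 μm/a
Convert to mass loss: 0.7586 μm/a × 8.96 g/cm³ = 6.797 g·m⁻²·a⁻¹

r_corr = 6.80 g·m⁻²·a⁻¹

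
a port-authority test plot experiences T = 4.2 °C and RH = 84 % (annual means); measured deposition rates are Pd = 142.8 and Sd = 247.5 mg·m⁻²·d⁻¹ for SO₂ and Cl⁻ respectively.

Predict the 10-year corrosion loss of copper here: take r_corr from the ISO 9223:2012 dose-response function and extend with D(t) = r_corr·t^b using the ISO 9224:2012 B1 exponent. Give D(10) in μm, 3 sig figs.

D(10) = 11.4 μm

copper: f(T) = +0.126·(T−10) [T≤10 °C] = -0.7308
  sulphur-dioxide contribution → 1.317 μm/a
  chloride contribution → 1.147 μm/a
  total first-year rate 2.464 μm/a
ISO 9224: D(t) = r_corr · t^b with b = 0.667 (copper, B1)
  D(10) = 2.464 × 10^0.667 = 2.464 × 4.645 = 11.45 μm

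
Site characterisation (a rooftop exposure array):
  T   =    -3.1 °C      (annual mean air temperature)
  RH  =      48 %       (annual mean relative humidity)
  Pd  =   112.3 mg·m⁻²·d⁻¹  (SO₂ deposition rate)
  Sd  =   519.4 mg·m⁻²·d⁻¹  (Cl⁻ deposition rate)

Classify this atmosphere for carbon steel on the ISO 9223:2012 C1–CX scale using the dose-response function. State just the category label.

carbon steel: T≤10 °C ⇒ hinge +0.150·(-3.1−10) = -1.9650
  Pd branch = 1.77·Pd^0.52·e^(0.02·RH+f) = 7.546 μm/a
  Cl⁻ term: 0.102·519.4^0.62·exp(0.033·48+0.04·-3.1) = 21.2
  r_corr = 7.546 + 21.2 = 28.74 μm/a
ISO 9223 Table 2 (carbon steel): 25 < 28.7 ≤ 50 μm/a ⇒ C3

C3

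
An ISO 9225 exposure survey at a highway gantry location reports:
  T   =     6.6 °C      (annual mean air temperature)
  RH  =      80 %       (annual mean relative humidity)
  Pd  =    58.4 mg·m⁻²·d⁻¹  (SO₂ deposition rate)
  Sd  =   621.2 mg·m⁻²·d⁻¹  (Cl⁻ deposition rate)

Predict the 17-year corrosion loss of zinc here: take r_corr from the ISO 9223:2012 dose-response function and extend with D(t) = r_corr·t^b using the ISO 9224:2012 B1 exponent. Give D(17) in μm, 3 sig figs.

D(17) = 49.7 μm

zinc: T≤10 °C ⇒ hinge +0.038·(6.6−10) = -0.1292
  sulphur-dioxide contribution → 2.691 μm/a
  chloride contribution → 2.274 μm/a
  total first-year rate 4.965 μm/a
Long-term exponent b (ISO 9224 Table 2, B1) = 0.813
  D(17) = 4.965 × 17^0.813 = 4.965 × 10.01 = 49.69 μm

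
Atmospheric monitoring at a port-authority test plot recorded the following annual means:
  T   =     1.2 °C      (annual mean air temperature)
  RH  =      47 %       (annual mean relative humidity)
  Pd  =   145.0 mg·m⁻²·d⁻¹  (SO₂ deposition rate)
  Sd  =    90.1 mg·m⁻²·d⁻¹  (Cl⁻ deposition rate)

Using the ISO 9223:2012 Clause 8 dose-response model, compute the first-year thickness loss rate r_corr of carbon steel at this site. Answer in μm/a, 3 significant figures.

r_corr = 24.3 μm/a

carbon steel: T≤10 °C ⇒ hinge +0.150·(1.2−10) = -1.3200
  Pd branch = 1.77·Pd^0.52·e^(0.02·RH+f) = 16.1 μm/a
  Sd branch = 0.102·Sd^0.62·e^(0.033·RH+0.04·T) = 8.222 μm/a
  r_corr = 16.1 + 8.222 = 24.32 μm/a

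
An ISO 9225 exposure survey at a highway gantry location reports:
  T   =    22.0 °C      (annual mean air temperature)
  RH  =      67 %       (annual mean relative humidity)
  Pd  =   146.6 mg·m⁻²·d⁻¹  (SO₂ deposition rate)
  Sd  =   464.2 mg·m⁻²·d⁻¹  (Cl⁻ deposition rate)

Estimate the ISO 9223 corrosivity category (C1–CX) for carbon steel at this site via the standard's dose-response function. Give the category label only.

C5

carbon steel: f(T) = -0.054·(T−10) [T>10 °C] = -0.6480
  sulphur-dioxide contribution → 47.3 μm/a
  chloride contribution → 101 μm/a
  total first-year rate 148.3 μm/a
Category bounds: 80…200 μm/a bracket r_corr ⇒ C5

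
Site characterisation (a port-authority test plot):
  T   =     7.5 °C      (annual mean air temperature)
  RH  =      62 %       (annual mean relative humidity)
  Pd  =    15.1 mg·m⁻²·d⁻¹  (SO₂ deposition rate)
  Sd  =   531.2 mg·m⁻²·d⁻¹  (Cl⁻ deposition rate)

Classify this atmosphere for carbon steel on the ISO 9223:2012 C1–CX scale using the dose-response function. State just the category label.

C4

carbon steel: T≤10 °C ⇒ hinge +0.150·(7.5−10) = -0.3750
  Pd branch = 1.77·Pd^0.52·e^(0.02·RH+f) = 17.25 μm/a
  Cl⁻ term: 0.102·531.2^0.62·exp(0.033·62+0.04·7.5) = 52.13
  r_corr = 17.25 + 52.13 = 69.38 μm/a
Category bounds: 50…80 μm/a bracket r_corr ⇒ C4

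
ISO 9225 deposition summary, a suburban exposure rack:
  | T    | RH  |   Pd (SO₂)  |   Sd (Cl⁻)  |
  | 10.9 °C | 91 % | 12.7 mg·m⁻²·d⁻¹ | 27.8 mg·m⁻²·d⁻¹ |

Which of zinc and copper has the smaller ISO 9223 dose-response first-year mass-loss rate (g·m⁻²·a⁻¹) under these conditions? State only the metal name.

zinc

zinc: temperature factor f = -0.071·(0.9) = -0.0639
  sulphur-dioxide contribution → 2.435 μm/a
  chloride contribution → 0.6091 μm/a
  total first-year rate 3.044 μm/a
  mass loss = 3.044 μm/a × 7.14 g/cm³ = 21.73 g·m⁻²·a⁻¹
copper: temperature factor f = -0.080·(0.9) = -0.0720
  sulphur-dioxide contribution → 2.05 μm/a
  chloride contribution → 1.136 μm/a
  total first-year rate 3.186 μm/a
  mass loss = 3.186 μm/a × 8.96 g/cm³ = 28.54 g·m⁻²·a⁻¹
Ordering by g·m⁻²·a⁻¹: copper (28.5) > zinc (21.7)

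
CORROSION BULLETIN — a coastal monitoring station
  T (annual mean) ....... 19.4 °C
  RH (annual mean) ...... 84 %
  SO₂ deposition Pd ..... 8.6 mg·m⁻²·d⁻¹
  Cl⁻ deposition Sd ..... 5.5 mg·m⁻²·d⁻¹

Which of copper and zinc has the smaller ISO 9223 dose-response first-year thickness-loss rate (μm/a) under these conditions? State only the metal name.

zinc

copper: T>10 °C ⇒ hinge -0.080·(19.4−10) = -0.7520
  sulphur-dioxide contribution → 0.6209 μm/a
  chloride contribution → 0.8645 μm/a
  total first-year rate 1.485 μm/a
zinc: f(T) = -0.071·(T−10) [T>10 °C] = -0.6674
  sulphur-dioxide contribution → 0.8129 μm/a
  chloride contribution → 0.471 μm/a
  ⇒ r_corr(zinc) = 1.284 μm/a
Ordering by μm/a: copper (1.49) > zinc (1.28)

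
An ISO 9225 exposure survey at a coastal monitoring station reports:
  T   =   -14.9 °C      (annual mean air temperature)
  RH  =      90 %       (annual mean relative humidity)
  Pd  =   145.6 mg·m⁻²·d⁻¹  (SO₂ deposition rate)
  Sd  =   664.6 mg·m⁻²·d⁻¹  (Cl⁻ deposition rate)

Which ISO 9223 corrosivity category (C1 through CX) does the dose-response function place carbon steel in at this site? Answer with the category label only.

C4

carbon steel: f(T) = +0.150·(T−10) [T≤10 °C] = -3.7350
  Pd branch = 1.77·Pd^0.52·e^(0.02·RH+f) = 3.408 μm/a
  Sd branch = 0.102·Sd^0.62·e^(0.033·RH+0.04·T) = 61.6 μm/a
  r_corr = 3.408 + 61.6 = 65.01 μm/a
Category bounds: 50…80 μm/a bracket r_corr ⇒ C4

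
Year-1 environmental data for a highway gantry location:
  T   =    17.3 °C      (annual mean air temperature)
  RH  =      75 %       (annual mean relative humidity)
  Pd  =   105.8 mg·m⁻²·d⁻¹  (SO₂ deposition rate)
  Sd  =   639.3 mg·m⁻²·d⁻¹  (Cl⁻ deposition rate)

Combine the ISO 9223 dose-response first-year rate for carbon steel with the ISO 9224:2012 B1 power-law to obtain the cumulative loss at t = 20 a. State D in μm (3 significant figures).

D(20) = 926 μm

carbon steel: T>10 °C ⇒ hinge -0.054·(17.3−10) = -0.3942
  sulphur-dioxide contribution → 60.39 μm/a
  chloride contribution → 132.9 μm/a
  total first-year rate 193.3 μm/a
Long-term exponent b (ISO 9224 Table 2, B1) = 0.523
  D(20) = 193.3 × 20^0.523 = 193.3 × 4.791 = 926.1 μm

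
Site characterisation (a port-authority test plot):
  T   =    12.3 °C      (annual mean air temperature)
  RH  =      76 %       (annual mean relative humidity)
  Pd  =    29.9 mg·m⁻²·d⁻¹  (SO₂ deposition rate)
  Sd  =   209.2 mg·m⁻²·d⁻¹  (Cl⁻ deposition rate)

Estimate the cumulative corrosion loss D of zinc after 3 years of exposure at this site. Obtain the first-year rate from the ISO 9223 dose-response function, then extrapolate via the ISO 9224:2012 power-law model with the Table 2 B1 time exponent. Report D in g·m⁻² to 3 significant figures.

zinc: f(T) = -0.071·(T−10) [T>10 °C] = -0.1633
  Pd branch = 0.0129·Pd^0.44·e^(0.046·RH+f) = 1.612 μm/a
  Sd branch = 0.0175·Sd^0.57·e^(0.008·RH+0.085·T) = 1.922 μm/a
  r_corr = 1.612 + 1.922 = 3.534 μm/a
ISO 9224: D(t) = r_corr · t^b with b = 0.813 (zinc, B1)
  D(3) = 3.534 × 3^0.813 = 3.534 × 2.443 = 8.633 μm
  Mass loss = 8.633 μm × 7.14 g/cm³ = 61.64 g·m⁻²

D(3) = 61.6 g·m⁻²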